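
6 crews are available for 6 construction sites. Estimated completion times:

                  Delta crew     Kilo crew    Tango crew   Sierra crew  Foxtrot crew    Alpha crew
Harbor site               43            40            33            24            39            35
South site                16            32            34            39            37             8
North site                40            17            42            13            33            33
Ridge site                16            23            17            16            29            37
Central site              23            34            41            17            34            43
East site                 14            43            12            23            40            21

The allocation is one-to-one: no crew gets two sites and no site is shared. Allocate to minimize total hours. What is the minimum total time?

Min total: 109 hours

Treat this as an assignment problem: match each crew to one site.
Optimal: Delta crew→Ridge site (16 hours), Kilo crew→North site (17 hours), Tango crew→East site (12 hours), Sierra crew→Central site (17 hours), Foxtrot crew→Harbor site (39 hours), Alpha crew→South site (8 hours) — total 16+17+12+17+39+8 = 109 hours.
Column-greedy (each site in turn goes to its cheapest remaining crew) gives 111 hours, worse by 2.
Swapping Alpha crew↔Delta crew (Alpha crew→Ridge site 37 hours, Delta crew→South site 16 hours) adds 29.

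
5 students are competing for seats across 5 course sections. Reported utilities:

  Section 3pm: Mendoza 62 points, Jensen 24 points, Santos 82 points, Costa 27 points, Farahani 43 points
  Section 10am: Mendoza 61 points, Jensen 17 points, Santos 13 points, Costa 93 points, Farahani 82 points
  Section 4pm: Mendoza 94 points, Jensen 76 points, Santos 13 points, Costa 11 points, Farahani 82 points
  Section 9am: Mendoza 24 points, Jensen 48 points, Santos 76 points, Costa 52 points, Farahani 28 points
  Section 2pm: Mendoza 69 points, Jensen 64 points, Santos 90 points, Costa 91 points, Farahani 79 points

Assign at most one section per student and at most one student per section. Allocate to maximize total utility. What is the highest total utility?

Treat this as an assignment problem: match each student to one section.
Optimal: Mendoza→Section 4pm (94 points), Jensen→Section 9am (48 points), Santos→Section 3pm (82 points), Costa→Section 2pm (91 points), Farahani→Section 10am (82 points) — total 94+48+82+91+82 = 397 points.
Row-greedy (each student in turn takes its best remaining section) gives 361 points, worse by 36.
Next-best assignment: Mendoza→Section 4pm, Jensen→Section 9am, Santos→Section 3pm, Costa→Section 10am, Farahani→Section 2pm = 396 points.
Swapping Santos↔Costa (Santos→Section 2pm 90 points, Costa→Section 3pm 27 points) loses 56.

Max total: 397 points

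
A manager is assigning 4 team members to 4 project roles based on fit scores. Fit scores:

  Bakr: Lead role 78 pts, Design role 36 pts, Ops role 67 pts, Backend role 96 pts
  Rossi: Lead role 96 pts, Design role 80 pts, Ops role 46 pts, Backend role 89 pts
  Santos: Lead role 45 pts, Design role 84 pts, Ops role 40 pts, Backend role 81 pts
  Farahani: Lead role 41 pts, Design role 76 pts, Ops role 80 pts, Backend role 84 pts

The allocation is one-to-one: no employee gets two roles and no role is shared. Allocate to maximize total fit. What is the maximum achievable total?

Maximum total: 356 pts

Optimal: Bakr→Backend role (96 pts), Rossi→Lead role (96 pts), Santos→Design role (84 pts), Farahani→Ops role (80 pts) — total 96+96+84+80 = 356 pts.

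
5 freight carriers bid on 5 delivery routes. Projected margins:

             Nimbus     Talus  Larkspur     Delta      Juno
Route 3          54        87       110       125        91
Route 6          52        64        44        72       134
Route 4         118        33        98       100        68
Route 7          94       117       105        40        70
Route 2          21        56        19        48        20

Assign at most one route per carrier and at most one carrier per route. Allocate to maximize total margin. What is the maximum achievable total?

This is the linear assignment problem.
Optimal: Nimbus→Route 4 ($118k), Talus→Route 2 ($56k), Larkspur→Route 7 ($105k), Delta→Route 3 ($125k), Juno→Route 6 ($134k) — total 118+56+105+125+134 = $538k.
Column-greedy (each route in turn goes to its best remaining carrier) gives $513k, worse by 25.
Next-best assignment: Nimbus→Route 4, Talus→Route 7, Larkspur→Route 3, Delta→Route 2, Juno→Route 6 = $527k.

Maximum total: $538k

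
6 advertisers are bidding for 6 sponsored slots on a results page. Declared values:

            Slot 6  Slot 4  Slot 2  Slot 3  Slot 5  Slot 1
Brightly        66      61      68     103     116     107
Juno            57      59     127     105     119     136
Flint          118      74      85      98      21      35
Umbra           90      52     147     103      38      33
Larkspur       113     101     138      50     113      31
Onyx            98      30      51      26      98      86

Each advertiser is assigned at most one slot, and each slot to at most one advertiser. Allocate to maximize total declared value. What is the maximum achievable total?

Optimal: Brightly→Slot 3 ($103), Juno→Slot 1 ($136), Flint→Slot 6 ($118), Umbra→Slot 2 ($147), Larkspur→Slot 4 ($101), Onyx→Slot 5 ($98) — total 103+136+118+147+101+98 = $703.
Row-greedy (each advertiser in turn takes its best remaining slot) gives $644, worse by 59.
Next-best assignment: Brightly→Slot 5, Juno→Slot 1, Flint→Slot 3, Umbra→Slot 2, Larkspur→Slot 4, Onyx→Slot 6 = $696.
Swapping Flint↔Onyx (Flint→Slot 5 $21, Onyx→Slot 6 $98) loses 97.

Maximum total: $703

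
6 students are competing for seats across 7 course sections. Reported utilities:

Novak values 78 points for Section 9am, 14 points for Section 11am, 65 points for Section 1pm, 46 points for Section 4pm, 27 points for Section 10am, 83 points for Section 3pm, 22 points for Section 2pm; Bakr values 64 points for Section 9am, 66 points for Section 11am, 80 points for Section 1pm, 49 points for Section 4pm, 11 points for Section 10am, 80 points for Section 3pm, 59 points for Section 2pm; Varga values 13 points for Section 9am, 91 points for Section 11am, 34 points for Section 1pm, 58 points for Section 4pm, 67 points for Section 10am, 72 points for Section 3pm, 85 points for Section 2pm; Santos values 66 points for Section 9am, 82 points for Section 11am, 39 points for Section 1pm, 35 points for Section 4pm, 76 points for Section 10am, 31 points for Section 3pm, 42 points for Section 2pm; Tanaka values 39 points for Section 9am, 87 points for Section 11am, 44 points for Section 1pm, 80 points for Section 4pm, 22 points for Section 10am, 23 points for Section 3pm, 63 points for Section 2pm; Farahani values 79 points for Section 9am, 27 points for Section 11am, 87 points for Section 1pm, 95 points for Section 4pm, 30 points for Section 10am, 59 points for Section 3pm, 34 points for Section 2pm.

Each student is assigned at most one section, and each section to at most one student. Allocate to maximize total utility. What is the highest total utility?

Optimal: Novak→Section 3pm (83 points), Bakr→Section 1pm (80 points), Varga→Section 2pm (85 points), Santos→Section 10am (76 points), Tanaka→Section 11am (87 points), Farahani→Section 4pm (95 points) — total 83+80+85+76+87+95 = 506 points.
Column-greedy (each section in turn goes to its best remaining student) gives 489 points, worse by 17.
Every other assignment is strictly worse.

Maximum total: 506 points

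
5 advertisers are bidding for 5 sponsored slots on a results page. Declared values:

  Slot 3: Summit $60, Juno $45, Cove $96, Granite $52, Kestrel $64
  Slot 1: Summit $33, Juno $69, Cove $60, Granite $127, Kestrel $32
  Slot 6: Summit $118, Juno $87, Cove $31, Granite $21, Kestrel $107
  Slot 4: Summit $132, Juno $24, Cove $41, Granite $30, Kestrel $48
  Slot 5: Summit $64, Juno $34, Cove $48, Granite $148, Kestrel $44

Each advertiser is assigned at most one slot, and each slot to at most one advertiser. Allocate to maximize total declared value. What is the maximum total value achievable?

Maximum total: $552

Treat this as an assignment problem: match each advertiser to one slot.
Optimal: Summit→Slot 4 ($132), Juno→Slot 1 ($69), Cove→Slot 3 ($96), Granite→Slot 5 ($148), Kestrel→Slot 6 ($107) — total 132+69+96+148+107 = $552.
Column-greedy (each slot in turn goes to its best remaining advertiser) gives $423, worse by 129.
Next-best assignment: Summit→Slot 4, Juno→Slot 5, Cove→Slot 3, Granite→Slot 1, Kestrel→Slot 6 = $496.
Every other assignment is strictly worse.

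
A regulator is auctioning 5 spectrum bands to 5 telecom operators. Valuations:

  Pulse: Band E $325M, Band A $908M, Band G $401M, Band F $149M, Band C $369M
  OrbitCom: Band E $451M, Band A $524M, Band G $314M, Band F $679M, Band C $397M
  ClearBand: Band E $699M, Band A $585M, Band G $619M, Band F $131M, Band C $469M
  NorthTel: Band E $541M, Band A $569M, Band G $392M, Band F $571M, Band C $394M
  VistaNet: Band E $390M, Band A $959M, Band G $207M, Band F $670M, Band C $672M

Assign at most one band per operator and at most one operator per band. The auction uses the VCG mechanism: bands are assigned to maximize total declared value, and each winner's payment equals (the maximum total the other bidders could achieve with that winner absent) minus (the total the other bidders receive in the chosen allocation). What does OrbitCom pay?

OrbitCom pays $110M.

Efficient allocation: Pulse→Band A ($908M), OrbitCom→Band F ($679M), ClearBand→Band G ($619M), NorthTel→Band E ($541M), VistaNet→Band C ($672M); total welfare W = $3419M.
OrbitCom receives Band F at value $679M, so the others get W − 679 = $2740M.
Without OrbitCom: best allocation of the remaining 4 bidders over all 5 bands is Pulse→Band A ($908M), ClearBand→Band E ($699M), NorthTel→Band F ($571M), VistaNet→Band C ($672M), total $2850M.
VCG payment = (others' best without OrbitCom) − (others' welfare with OrbitCom) = 2850 − 2740 = $110M.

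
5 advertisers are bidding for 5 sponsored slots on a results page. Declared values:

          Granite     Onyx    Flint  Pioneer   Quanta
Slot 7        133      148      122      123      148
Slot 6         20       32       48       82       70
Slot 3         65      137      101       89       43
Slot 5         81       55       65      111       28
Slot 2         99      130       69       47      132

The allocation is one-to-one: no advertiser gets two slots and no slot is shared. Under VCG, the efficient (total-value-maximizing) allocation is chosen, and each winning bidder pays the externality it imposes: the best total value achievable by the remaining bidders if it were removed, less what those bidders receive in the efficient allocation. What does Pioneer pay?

Pioneer pays $22.

Efficient allocation: Granite→Slot 7 ($133), Onyx→Slot 3 ($137), Flint→Slot 6 ($48), Pioneer→Slot 5 ($111), Quanta→Slot 2 ($132); total welfare W = $561.
Pioneer receives Slot 5 at value $111, so the others get W − 111 = $450.
Without Pioneer: best allocation of the remaining 4 bidders over all 5 slots is Granite→Slot 5 ($81), Onyx→Slot 3 ($137), Flint→Slot 7 ($122), Quanta→Slot 2 ($132), total $472.
VCG payment = (others' best without Pioneer) − (others' welfare with Pioneer) = 472 − 450 = $22.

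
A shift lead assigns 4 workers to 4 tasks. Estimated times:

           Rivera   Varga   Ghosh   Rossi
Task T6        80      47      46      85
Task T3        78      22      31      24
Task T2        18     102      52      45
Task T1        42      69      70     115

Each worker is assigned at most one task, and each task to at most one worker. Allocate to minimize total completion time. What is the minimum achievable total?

Optimal: Rivera→Task T1 (42 min), Varga→Task T3 (22 min), Ghosh→Task T6 (46 min), Rossi→Task T2 (45 min) — total 42+22+46+45 = 155 min.
Min-entry greedy (repeatedly take the single cheapest remaining cell) gives 201 min, worse by 46.
Swapping Rivera↔Varga (Rivera→Task T3 78 min, Varga→Task T1 69 min) adds 83.

Minimum total: 155 min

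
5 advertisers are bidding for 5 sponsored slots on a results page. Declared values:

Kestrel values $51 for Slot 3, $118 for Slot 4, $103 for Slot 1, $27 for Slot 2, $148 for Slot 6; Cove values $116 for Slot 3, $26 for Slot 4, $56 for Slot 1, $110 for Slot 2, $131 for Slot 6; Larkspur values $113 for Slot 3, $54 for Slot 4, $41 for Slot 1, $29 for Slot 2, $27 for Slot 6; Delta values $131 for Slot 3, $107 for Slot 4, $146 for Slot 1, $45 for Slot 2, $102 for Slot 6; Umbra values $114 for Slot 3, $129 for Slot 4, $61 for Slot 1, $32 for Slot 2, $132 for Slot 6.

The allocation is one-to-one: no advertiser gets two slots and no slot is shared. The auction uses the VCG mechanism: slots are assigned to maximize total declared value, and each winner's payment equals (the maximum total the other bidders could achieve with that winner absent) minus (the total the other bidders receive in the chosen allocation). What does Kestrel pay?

Efficient allocation: Kestrel→Slot 6 ($148), Cove→Slot 2 ($110), Larkspur→Slot 3 ($113), Delta→Slot 1 ($146), Umbra→Slot 4 ($129); total welfare W = $646.
Kestrel receives Slot 6 at value $148, so the others get W − 148 = $498.
Without Kestrel: best allocation of the remaining 4 bidders over all 5 slots is Cove→Slot 6 ($131), Larkspur→Slot 3 ($113), Delta→Slot 1 ($146), Umbra→Slot 4 ($129), total $519.
VCG payment = (others' best without Kestrel) − (others' welfare with Kestrel) = 519 − 498 = $21.

Kestrel pays $21.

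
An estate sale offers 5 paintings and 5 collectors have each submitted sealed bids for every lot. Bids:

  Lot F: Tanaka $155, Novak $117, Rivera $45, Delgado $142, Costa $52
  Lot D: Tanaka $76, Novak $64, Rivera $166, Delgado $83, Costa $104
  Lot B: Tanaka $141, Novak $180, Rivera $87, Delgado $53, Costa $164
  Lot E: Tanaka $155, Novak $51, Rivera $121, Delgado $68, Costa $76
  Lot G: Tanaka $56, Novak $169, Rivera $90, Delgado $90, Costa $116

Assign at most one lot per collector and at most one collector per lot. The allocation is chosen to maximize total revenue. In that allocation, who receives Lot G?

This is the linear assignment problem.
Optimal: Tanaka→Lot E ($155), Novak→Lot G ($169), Rivera→Lot D ($166), Delgado→Lot F ($142), Costa→Lot B ($164) — total 155+169+166+142+164 = $796.
Every other assignment is strictly worse.
Novak's own top lot is Lot B ($180), but forcing Novak→Lot B and reassigning the rest optimally gives only $759 — worse by 37.

Novak receives Lot G.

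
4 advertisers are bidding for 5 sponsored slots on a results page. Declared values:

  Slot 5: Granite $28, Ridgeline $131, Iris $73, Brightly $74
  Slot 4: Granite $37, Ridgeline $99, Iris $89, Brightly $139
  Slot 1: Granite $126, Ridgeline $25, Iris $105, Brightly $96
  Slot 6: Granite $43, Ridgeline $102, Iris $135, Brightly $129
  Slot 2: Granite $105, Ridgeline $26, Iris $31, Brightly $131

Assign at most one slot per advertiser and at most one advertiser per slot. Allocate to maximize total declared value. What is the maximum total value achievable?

This is a one-to-one assignment (maximum-weight bipartite matching).
Optimal: Granite→Slot 1 ($126), Ridgeline→Slot 5 ($131), Iris→Slot 6 ($135), Brightly→Slot 4 ($139) — total 126+131+135+139 = $531.

Max total: $531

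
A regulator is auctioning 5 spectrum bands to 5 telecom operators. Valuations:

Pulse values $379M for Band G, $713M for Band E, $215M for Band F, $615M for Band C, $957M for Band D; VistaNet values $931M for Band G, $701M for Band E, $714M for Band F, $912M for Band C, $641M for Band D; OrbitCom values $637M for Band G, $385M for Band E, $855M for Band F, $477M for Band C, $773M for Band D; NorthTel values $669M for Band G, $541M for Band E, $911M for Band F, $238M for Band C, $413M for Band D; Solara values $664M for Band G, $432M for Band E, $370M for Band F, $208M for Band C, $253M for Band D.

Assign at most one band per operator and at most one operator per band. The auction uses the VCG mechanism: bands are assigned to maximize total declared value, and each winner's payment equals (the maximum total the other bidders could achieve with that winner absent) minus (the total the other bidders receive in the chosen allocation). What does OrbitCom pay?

Efficient allocation: Pulse→Band E ($713M), VistaNet→Band C ($912M), OrbitCom→Band D ($773M), NorthTel→Band F ($911M), Solara→Band G ($664M); total welfare W = $3973M.
OrbitCom receives Band D at value $773M, so the others get W − 773 = $3200M.
Without OrbitCom: best allocation of the remaining 4 bidders over all 5 bands is Pulse→Band D ($957M), VistaNet→Band C ($912M), NorthTel→Band F ($911M), Solara→Band G ($664M), total $3444M.
VCG payment = (others' best without OrbitCom) − (others' welfare with OrbitCom) = 3444 − 3200 = $244M.

OrbitCom pays $244M.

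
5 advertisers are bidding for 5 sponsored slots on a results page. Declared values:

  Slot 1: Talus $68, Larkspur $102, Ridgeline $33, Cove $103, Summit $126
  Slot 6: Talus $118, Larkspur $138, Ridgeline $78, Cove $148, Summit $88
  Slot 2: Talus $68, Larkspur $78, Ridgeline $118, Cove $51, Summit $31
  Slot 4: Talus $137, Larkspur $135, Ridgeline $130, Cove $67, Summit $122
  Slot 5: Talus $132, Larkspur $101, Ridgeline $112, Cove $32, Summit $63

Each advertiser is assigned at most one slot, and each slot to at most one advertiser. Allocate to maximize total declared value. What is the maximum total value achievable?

Treat this as an assignment problem: match each advertiser to one slot.
Optimal: Talus→Slot 5 ($132), Larkspur→Slot 4 ($135), Ridgeline→Slot 2 ($118), Cove→Slot 6 ($148), Summit→Slot 1 ($126) — total 132+135+118+148+126 = $659.
Row-greedy (each advertiser in turn takes its best remaining slot) gives $559, worse by 100.
Next-best assignment: Talus→Slot 4, Larkspur→Slot 5, Ridgeline→Slot 2, Cove→Slot 6, Summit→Slot 1 = $630.
No other one-to-one assignment exceeds $659.

Maximum total: $659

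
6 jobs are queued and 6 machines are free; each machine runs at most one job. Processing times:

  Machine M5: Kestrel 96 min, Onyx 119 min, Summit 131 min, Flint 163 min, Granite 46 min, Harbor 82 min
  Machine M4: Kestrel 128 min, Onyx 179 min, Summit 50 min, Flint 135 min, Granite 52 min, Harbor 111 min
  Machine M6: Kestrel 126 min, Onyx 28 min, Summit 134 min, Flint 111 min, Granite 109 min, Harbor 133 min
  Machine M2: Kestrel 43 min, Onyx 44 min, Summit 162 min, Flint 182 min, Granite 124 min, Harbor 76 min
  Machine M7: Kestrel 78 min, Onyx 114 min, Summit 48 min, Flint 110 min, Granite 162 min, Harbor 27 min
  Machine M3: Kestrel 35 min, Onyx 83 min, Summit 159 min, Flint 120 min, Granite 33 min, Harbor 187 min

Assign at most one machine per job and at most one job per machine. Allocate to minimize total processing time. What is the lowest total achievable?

Min total: 313 min

Optimal: Kestrel→Machine M3 (35 min), Onyx→Machine M2 (44 min), Summit→Machine M4 (50 min), Flint→Machine M6 (111 min), Granite→Machine M5 (46 min), Harbor→Machine M7 (27 min) — total 35+44+50+111+46+27 = 313 min.
Min-entry greedy (repeatedly take the single cheapest remaining cell) gives 344 min, worse by 31.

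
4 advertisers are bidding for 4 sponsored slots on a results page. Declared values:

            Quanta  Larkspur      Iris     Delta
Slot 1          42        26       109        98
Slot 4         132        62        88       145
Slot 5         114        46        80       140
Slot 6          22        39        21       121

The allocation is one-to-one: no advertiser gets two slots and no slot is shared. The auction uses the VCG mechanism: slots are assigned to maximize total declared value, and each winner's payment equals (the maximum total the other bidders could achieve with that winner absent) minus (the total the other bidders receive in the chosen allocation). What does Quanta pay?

Quanta pays $23.

Efficient allocation: Quanta→Slot 4 ($132), Larkspur→Slot 6 ($39), Iris→Slot 1 ($109), Delta→Slot 5 ($140); total welfare W = $420.
Quanta receives Slot 4 at value $132, so the others get W − 132 = $288.
Without Quanta: best allocation of the remaining 3 bidders over all 4 slots is Larkspur→Slot 4 ($62), Iris→Slot 1 ($109), Delta→Slot 5 ($140), total $311.
VCG payment = (others' best without Quanta) − (others' welfare with Quanta) = 311 − 288 = $23.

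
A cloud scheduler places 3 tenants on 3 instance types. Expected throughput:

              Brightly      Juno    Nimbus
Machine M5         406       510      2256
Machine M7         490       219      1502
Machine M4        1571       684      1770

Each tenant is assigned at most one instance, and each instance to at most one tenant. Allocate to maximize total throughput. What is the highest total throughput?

This is a one-to-one assignment (maximum-weight bipartite matching).
Optimal: Brightly→Machine M4 (1571 ops/s), Juno→Machine M7 (219 ops/s), Nimbus→Machine M5 (2256 ops/s) — total 1571+219+2256 = 4046 ops/s.
Row-greedy (each tenant in turn takes its best remaining instance) gives 3583 ops/s, worse by 463.
Next-best assignment: Brightly→Machine M4, Juno→Machine M5, Nimbus→Machine M7 = 3583 ops/s.
Swapping Juno↔Nimbus (Juno→Machine M5 510 ops/s, Nimbus→Machine M7 1502 ops/s) loses 463.

Maximum total: 4046 ops/s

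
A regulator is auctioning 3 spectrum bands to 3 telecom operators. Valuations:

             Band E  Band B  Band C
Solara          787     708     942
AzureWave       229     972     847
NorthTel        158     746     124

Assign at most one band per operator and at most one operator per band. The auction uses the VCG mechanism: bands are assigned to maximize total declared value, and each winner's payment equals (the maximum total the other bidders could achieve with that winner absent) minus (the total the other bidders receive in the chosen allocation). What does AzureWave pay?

Efficient allocation: Solara→Band E ($787M), AzureWave→Band C ($847M), NorthTel→Band B ($746M); total welfare W = $2380M.
AzureWave receives Band C at value $847M, so the others get W − 847 = $1533M.
Without AzureWave: best allocation of the remaining 2 bidders over all 3 bands is Solara→Band C ($942M), NorthTel→Band B ($746M), total $1688M.
VCG payment = (others' best without AzureWave) − (others' welfare with AzureWave) = 1688 − 1533 = $155M.

AzureWave pays $155M.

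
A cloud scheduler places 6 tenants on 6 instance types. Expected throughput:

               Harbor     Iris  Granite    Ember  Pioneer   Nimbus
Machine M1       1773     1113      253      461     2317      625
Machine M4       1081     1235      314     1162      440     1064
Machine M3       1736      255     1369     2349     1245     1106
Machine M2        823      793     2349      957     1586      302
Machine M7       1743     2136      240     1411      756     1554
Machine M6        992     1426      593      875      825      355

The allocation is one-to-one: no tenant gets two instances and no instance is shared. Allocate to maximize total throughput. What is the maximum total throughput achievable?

Optimal: Harbor→Machine M7 (1743 ops/s), Iris→Machine M6 (1426 ops/s), Granite→Machine M2 (2349 ops/s), Ember→Machine M3 (2349 ops/s), Pioneer→Machine M1 (2317 ops/s), Nimbus→Machine M4 (1064 ops/s) — total 1743+1426+2349+2349+2317+1064 = 11248 ops/s.
Max-entry greedy (repeatedly take the single best remaining cell) gives 10587 ops/s, worse by 661.
Next-best assignment: Harbor→Machine M6, Iris→Machine M7, Granite→Machine M2, Ember→Machine M3, Pioneer→Machine M1, Nimbus→Machine M4 = 11207 ops/s.
Checked against all permutations: 11248 ops/s is optimal.

Max total: 11248 ops/s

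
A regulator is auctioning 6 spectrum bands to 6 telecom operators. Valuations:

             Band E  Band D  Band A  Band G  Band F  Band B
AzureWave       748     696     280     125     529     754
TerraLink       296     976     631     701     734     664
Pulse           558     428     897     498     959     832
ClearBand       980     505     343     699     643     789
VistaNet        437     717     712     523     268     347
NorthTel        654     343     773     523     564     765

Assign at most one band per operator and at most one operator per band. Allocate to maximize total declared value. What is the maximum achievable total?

Maximum total: $4965M

Optimal: AzureWave→Band B ($754M), TerraLink→Band D ($976M), Pulse→Band F ($959M), ClearBand→Band E ($980M), VistaNet→Band G ($523M), NorthTel→Band A ($773M) — total 754+976+959+980+523+773 = $4965M.
Column-greedy (each band in turn goes to its best remaining operator) gives $4694M, worse by 271.
Checked against all permutations: $4965M is optimal.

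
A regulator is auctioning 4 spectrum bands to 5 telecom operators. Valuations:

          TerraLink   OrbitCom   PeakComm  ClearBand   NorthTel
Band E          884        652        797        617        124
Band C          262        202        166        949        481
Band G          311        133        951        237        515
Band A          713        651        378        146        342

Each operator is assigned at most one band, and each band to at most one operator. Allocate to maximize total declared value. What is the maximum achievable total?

Max total: $3435M

Treat this as an assignment problem: match each operator to one band.
Optimal: TerraLink→Band E ($884M), ClearBand→Band C ($949M), PeakComm→Band G ($951M), OrbitCom→Band A ($651M) — total 884+949+951+651 = $3435M.
Checked against all permutations: $3435M is optimal.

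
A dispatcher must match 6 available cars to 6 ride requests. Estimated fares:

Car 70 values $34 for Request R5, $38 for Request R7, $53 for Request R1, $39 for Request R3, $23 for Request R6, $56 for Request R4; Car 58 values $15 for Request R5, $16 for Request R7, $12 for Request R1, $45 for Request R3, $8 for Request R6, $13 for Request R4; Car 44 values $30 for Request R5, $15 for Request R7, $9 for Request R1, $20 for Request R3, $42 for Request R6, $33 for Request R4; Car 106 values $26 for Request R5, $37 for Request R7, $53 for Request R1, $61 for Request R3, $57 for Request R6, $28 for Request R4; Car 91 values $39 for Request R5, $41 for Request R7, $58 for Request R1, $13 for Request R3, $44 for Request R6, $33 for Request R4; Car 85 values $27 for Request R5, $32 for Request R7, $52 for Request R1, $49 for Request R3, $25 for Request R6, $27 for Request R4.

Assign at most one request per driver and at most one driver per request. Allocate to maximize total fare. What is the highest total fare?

Treat this as an assignment problem: match each driver to one request.
Optimal: Car 70→Request R4 ($56), Car 58→Request R3 ($45), Car 44→Request R5 ($30), Car 106→Request R6 ($57), Car 91→Request R7 ($41), Car 85→Request R1 ($52) — total 56+45+30+57+41+52 = $281.
Column-greedy (each request in turn goes to its best remaining driver) gives $234, worse by 47.
No other one-to-one assignment exceeds $281.

Maximum total: $281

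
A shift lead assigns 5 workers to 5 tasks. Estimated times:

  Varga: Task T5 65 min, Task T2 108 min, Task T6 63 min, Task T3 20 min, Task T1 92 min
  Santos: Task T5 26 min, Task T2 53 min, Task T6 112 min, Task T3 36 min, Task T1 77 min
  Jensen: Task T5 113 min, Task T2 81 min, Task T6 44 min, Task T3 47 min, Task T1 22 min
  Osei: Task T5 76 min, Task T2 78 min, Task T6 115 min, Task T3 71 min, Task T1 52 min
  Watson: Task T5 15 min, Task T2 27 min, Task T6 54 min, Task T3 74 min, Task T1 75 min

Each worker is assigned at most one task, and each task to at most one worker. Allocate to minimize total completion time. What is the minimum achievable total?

Optimal: Varga→Task T3 (20 min), Santos→Task T5 (26 min), Jensen→Task T6 (44 min), Osei→Task T1 (52 min), Watson→Task T2 (27 min) — total 20+26+44+52+27 = 169 min.
Row-greedy (each worker in turn takes its cheapest remaining task) gives 200 min, worse by 31.

Min total: 169 min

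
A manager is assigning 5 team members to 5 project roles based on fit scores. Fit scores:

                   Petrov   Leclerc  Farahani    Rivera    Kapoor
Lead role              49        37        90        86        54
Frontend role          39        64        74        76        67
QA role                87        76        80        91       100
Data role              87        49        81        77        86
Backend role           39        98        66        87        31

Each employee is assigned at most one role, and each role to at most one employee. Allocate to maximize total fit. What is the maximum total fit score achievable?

Optimal: Petrov→Data role (87 pts), Leclerc→Backend role (98 pts), Farahani→Lead role (90 pts), Rivera→Frontend role (76 pts), Kapoor→QA role (100 pts) — total 87+98+90+76+100 = 451 pts.
Row-greedy (each employee in turn takes its best remaining role) gives 419 pts, worse by 32.

Maximum total: 451 pts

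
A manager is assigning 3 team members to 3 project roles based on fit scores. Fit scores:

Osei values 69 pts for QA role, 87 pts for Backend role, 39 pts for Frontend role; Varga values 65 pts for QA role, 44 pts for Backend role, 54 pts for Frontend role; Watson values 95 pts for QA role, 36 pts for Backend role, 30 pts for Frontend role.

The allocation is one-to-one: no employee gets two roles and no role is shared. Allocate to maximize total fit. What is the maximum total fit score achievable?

Max total: 236 pts

Optimal: Osei→Backend role (87 pts), Varga→Frontend role (54 pts), Watson→QA role (95 pts) — total 87+54+95 = 236 pts.
Row-greedy (each employee in turn takes its best remaining role) gives 182 pts, worse by 54.
Next-best assignment: Osei→Backend role, Varga→QA role, Watson→Frontend role = 182 pts.
Swapping Varga↔Watson (Varga→QA role 65 pts, Watson→Frontend role 30 pts) loses 54.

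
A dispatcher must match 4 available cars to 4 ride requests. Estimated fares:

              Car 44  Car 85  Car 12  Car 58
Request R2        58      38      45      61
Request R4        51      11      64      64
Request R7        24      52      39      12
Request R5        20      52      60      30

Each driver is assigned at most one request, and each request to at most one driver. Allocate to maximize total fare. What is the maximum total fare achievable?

Max total: $234

Optimal: Car 44→Request R2 ($58), Car 85→Request R7 ($52), Car 12→Request R5 ($60), Car 58→Request R4 ($64) — total 58+52+60+64 = $234.
Max-entry greedy (repeatedly take the single best remaining cell) gives $197, worse by 37.
No other one-to-one assignment exceeds $234.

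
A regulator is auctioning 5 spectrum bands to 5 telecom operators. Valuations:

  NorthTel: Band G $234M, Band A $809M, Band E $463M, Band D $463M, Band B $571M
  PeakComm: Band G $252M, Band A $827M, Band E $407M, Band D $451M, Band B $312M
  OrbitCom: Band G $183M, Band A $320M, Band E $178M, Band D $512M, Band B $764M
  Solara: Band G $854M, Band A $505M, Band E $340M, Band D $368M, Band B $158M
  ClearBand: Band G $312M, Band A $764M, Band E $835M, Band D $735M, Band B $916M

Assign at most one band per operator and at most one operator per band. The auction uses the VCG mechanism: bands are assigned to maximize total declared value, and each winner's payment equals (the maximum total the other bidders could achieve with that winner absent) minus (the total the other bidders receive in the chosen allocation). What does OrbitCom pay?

Efficient allocation: NorthTel→Band D ($463M), PeakComm→Band A ($827M), OrbitCom→Band B ($764M), Solara→Band G ($854M), ClearBand→Band E ($835M); total welfare W = $3743M.
OrbitCom receives Band B at value $764M, so the others get W − 764 = $2979M.
Without OrbitCom: best allocation of the remaining 4 bidders over all 5 bands is NorthTel→Band B ($571M), PeakComm→Band A ($827M), Solara→Band G ($854M), ClearBand→Band E ($835M), total $3087M.
VCG payment = (others' best without OrbitCom) − (others' welfare with OrbitCom) = 3087 − 2979 = $108M.

OrbitCom pays $108M.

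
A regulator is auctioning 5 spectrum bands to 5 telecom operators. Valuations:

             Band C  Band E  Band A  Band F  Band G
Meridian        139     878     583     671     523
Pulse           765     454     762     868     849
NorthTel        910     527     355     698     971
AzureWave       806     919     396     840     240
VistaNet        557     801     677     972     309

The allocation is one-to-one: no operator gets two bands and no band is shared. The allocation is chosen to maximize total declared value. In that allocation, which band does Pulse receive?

Pulse receives Band A.

Optimal: Meridian→Band E ($878M), Pulse→Band A ($762M), NorthTel→Band G ($971M), AzureWave→Band C ($806M), VistaNet→Band F ($972M) — total 878+762+971+806+972 = $4389M.
Max-entry greedy (repeatedly take the single best remaining cell) gives $4210M, worse by 179.
Next-best assignment: Meridian→Band A, Pulse→Band G, NorthTel→Band C, AzureWave→Band E, VistaNet→Band F = $4233M.
Swapping VistaNet↔AzureWave (VistaNet→Band C $557M, AzureWave→Band F $840M) loses 381.
No other one-to-one assignment exceeds $4389M.
Pulse's own top band is Band F ($868M), but forcing Pulse→Band F and reassigning the rest optimally gives only $4200M — worse by 189.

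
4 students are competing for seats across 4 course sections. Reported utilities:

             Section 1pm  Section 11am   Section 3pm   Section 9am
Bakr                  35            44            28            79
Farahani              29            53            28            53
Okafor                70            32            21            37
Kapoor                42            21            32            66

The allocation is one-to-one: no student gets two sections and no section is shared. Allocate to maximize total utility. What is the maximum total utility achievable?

Optimal: Bakr→Section 9am (79 points), Farahani→Section 11am (53 points), Okafor→Section 1pm (70 points), Kapoor→Section 3pm (32 points) — total 79+53+70+32 = 234 points.

Maximum total: 234 points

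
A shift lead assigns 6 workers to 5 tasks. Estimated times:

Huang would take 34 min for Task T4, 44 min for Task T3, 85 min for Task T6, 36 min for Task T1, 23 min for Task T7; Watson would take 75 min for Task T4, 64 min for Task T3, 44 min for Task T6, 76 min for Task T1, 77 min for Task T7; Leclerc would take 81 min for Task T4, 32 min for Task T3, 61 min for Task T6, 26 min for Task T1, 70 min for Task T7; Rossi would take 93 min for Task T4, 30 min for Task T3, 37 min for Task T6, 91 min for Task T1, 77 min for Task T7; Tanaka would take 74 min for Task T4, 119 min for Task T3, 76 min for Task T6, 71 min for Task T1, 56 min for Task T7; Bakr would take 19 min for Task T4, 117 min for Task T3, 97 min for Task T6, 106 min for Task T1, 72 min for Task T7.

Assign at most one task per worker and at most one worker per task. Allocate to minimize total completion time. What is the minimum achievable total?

Optimal: Bakr→Task T4 (19 min), Rossi→Task T3 (30 min), Watson→Task T6 (44 min), Leclerc→Task T1 (26 min), Huang→Task T7 (23 min) — total 19+30+44+26+23 = 142 min.
Row-greedy (each worker in turn takes its cheapest remaining task) gives 197 min, worse by 55.
Next-best assignment: Bakr→Task T4, Watson→Task T3, Rossi→Task T6, Leclerc→Task T1, Huang→Task T7 = 169 min.

Minimum total: 142 min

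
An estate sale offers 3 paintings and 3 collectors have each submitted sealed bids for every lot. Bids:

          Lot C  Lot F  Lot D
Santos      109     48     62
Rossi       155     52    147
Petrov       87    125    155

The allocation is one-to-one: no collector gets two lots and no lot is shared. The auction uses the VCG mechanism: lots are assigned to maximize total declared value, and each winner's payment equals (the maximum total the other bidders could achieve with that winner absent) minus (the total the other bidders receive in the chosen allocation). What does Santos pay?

Efficient allocation: Santos→Lot C ($109), Rossi→Lot D ($147), Petrov→Lot F ($125); total welfare W = $381.
Santos receives Lot C at value $109, so the others get W − 109 = $272.
Without Santos: best allocation of the remaining 2 bidders over all 3 lots is Rossi→Lot C ($155), Petrov→Lot D ($155), total $310.
VCG payment = (others' best without Santos) − (others' welfare with Santos) = 310 − 272 = $38.

Santos pays $38.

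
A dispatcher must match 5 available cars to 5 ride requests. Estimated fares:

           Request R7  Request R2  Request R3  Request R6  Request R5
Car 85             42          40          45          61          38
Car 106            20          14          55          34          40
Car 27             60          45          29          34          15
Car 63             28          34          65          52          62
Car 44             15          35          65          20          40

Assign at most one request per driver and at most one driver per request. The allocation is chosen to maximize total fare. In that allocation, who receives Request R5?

Car 63 receives Request R5.

Optimal: Car 85→Request R6 ($61), Car 106→Request R3 ($55), Car 27→Request R7 ($60), Car 63→Request R5 ($62), Car 44→Request R2 ($35) — total 61+55+60+62+35 = $273.
Max-entry greedy (repeatedly take the single best remaining cell) gives $261, worse by 12.
Car 63's own top request is Request R3 ($65), but forcing Car 63→Request R3 and reassigning the rest optimally gives only $261 — worse by 12.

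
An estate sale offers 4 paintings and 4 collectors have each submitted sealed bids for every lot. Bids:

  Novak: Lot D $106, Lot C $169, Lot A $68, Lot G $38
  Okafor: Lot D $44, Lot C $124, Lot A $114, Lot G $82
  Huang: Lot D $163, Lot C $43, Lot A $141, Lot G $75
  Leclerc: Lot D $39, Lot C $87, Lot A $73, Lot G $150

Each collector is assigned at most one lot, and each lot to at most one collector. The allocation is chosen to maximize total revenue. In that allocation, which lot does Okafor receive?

Okafor receives Lot A.

Optimal: Novak→Lot C ($169), Okafor→Lot A ($114), Huang→Lot D ($163), Leclerc→Lot G ($150) — total 169+114+163+150 = $596.
Next-best assignment: Novak→Lot D, Okafor→Lot C, Huang→Lot A, Leclerc→Lot G = $521.
Okafor's own top lot is Lot C ($124), but forcing Okafor→Lot C and reassigning the rest optimally gives only $521 — worse by 75.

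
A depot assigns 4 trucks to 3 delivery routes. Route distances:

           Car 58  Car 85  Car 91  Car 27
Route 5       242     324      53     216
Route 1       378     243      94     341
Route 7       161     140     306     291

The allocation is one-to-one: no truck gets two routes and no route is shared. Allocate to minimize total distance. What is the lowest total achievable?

Minimum total: 450 km

Optimal: Car 27→Route 5 (216 km), Car 91→Route 1 (94 km), Car 85→Route 7 (140 km) — total 216+94+140 = 450 km.
Column-greedy (each route in turn goes to its cheapest remaining truck) gives 457 km, worse by 7.
No other one-to-one assignment undercuts 450 km.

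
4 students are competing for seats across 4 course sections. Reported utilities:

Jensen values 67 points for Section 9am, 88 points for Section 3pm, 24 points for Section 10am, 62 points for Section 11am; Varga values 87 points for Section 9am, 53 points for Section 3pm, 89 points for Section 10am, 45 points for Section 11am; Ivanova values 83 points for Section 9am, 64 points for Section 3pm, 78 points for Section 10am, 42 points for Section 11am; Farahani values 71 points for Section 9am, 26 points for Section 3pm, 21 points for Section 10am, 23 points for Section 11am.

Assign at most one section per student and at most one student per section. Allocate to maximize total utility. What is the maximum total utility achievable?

Max total: 290 points

This is a one-to-one assignment (maximum-weight bipartite matching).
Optimal: Jensen→Section 3pm (88 points), Varga→Section 10am (89 points), Ivanova→Section 11am (42 points), Farahani→Section 9am (71 points) — total 88+89+42+71 = 290 points.
Max-entry greedy (repeatedly take the single best remaining cell) gives 283 points, worse by 7.
Next-best assignment: Jensen→Section 11am, Varga→Section 10am, Ivanova→Section 3pm, Farahani→Section 9am = 286 points.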